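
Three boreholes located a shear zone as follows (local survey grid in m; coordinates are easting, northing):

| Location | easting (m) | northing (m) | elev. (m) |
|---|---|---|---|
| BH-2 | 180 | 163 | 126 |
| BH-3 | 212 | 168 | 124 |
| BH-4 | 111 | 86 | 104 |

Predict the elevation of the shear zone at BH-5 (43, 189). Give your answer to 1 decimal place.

Two edge vectors: BH-2→BH-3 = (32, 5, -2), BH-2→BH-4 = (-69, -77, -22).
Normal n = (BH-2→BH-3) × (BH-2→BH-4) = (-264, 842, -2119).
So ∂z/∂easting = −n_x/n_z = −0.12459 and ∂z/∂northing = −n_y/n_z = 0.39736.
Intercept c from BH-2: 126 + 22.43 − 64.77 = 83.66.
At (43, 189): z = −5.4 + 75.1 + 83.66 = 153.4 m.

153.4 m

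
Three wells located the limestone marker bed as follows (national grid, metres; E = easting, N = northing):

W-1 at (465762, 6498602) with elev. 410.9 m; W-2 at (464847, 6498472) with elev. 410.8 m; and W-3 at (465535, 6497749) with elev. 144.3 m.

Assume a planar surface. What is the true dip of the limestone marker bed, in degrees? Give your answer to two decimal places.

Two edge vectors: W-1→W-2 = (-915, -130, -0.1), W-1→W-3 = (-227, -853, -266.6).
Normal n = (W-1→W-2) × (W-1→W-3) = (34572.7, -243916.3, 750985).
So ∂z/∂E = −n_x/n_z = −0.04604 and ∂z/∂N = −n_y/n_z = 0.32480.
Gradient magnitude |∇z| = √(a² + b²) = √(0.00212 + 0.10549) = 0.32804.
True dip = arctan(0.32804) = 18.16°, dipping toward S (azimuth ≈ 172°).

18.16°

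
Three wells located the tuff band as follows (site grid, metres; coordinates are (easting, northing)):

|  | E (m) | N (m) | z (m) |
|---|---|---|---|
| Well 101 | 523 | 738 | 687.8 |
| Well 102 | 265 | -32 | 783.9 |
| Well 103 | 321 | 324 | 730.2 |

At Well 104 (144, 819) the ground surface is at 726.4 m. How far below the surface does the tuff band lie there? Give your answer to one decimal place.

Let the plane be z = a·E + b·N + c.
Well 102−Well 101: −258a − 770b = 96.1;  Well 103−Well 101: −202a − 414b = 42.4.
Solving gives a = 0.14647, b = −0.17388.
Then c = 687.8 − a·523 − b·738 = 739.52.
At (144, 819): z_contact = 21.09 − 142.41 + 739.52 = 618.20 m.
Depth below ground = 726.4 − 618.20 = 108.2 m.

108.2 m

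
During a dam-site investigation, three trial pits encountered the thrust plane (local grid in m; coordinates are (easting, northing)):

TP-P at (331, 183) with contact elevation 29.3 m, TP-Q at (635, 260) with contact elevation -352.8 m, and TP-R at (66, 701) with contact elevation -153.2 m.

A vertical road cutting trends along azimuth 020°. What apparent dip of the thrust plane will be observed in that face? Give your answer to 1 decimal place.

49.8°

Let the plane be z = a·E + b·N + c.
TP-Q−TP-P: 304a + 77b = −382.1;  TP-R−TP-P: −265a + 518b = −182.5.
Solving gives a = −1.03372, b = −0.88115.
Unit vector along 020° is (sin 20°, cos 20°) = (0.3420, 0.9397).
Slope in that direction = a·(0.3420) + b·(0.9397) = −1.18156.
Apparent dip = arctan|1.18156| = 49.8° (true dip is 53.6°, so apparent ≤ true as expected).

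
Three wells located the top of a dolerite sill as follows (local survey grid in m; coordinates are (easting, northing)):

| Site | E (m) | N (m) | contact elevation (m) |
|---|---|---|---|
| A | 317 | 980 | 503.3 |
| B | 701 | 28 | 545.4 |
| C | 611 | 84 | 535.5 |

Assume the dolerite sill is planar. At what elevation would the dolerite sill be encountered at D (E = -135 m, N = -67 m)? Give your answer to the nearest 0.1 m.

453.3 m

Two edge vectors: A→B = (384, -952, 42.1), A→C = (294, -896, 32.2).
Normal n = (A→B) × (A→C) = (7067.2, 12.6, -64176).
So ∂z/∂E = −n_x/n_z = 0.11012 and ∂z/∂N = −n_y/n_z = 0.00020.
Intercept c from A: 503.3 − 34.91 − 0.19 = 468.20.
At (-135, -67): z = −14.9 − 0.0 + 468.20 = 453.3 m.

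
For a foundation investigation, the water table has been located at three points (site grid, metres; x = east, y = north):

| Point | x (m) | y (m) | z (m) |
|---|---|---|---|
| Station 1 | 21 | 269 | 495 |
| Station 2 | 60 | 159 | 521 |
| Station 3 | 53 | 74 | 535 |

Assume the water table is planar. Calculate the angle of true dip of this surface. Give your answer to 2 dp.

13.61°

Let the plane be z = a·x + b·y + c.
Station 2−Station 1: 39a − 110b = 26;  Station 3−Station 1: 32a − 195b = 40.
Solving gives a = 0.16401, b = −0.17821.
Gradient magnitude |∇z| = √(a² + b²) = √(0.02690 + 0.03176) = 0.24220.
True dip = arctan(0.24220) = 13.61°, dipping toward NW (azimuth ≈ 317°).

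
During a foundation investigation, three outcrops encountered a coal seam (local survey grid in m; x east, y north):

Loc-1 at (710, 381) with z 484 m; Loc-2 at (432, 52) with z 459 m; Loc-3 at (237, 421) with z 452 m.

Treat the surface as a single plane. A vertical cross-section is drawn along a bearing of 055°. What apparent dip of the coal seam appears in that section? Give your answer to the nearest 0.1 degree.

3.8°

Let the plane be z = a·x + b·y + c.
Loc-2−Loc-1: −278a − 329b = −25;  Loc-3−Loc-1: −473a + 40b = −32.
Solving gives a = 0.06914, b = 0.01757.
Unit vector along 055° is (sin 55°, cos 55°) = (0.8192, 0.5736).
Slope in that direction = a·(0.8192) + b·(0.5736) = 0.06671.
Apparent dip = arctan|0.06671| = 3.8° (true dip is 4.1°, so apparent ≤ true as expected).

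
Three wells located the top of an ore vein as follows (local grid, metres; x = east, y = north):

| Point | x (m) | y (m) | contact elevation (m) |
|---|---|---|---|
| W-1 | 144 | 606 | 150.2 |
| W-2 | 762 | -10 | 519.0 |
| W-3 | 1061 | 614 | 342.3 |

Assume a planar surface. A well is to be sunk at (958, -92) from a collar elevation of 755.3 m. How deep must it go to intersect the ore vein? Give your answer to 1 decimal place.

163.0 m

Two edge vectors: W-1→W-2 = (618, -616, 368.8), W-1→W-3 = (917, 8, 192.1).
Normal n = (W-1→W-2) × (W-1→W-3) = (-121284, 219471.8, 569816).
So ∂z/∂x = −n_x/n_z = 0.212848 and ∂z/∂y = −n_y/n_z = −0.385163.
Intercept c from W-1: 150.2 − 30.65 + 233.41 = 352.96.
At (958, -92): z_contact = 203.91 + 35.43 + 352.96 = 592.30 m.
Depth below ground = 755.3 − 592.30 = 163.0 m.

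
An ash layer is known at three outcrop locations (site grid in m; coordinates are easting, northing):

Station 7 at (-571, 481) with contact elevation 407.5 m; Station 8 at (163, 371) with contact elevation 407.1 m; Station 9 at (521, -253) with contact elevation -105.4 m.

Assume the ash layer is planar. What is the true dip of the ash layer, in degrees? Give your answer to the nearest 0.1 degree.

Two edge vectors: Station 7→Station 8 = (734, -110, -0.4), Station 7→Station 9 = (1092, -734, -512.9).
Normal n = (Station 7→Station 8) × (Station 7→Station 9) = (56125.4, 376031.8, -418636).
So ∂z/∂easting = −n_x/n_z = 0.13407 and ∂z/∂northing = −n_y/n_z = 0.89823.
Gradient magnitude |∇z| = √(a² + b²) = √(0.01797 + 0.80682) = 0.90818.
True dip = arctan(0.90818) = 42.2°, dipping toward S (azimuth ≈ 188°).

42.2°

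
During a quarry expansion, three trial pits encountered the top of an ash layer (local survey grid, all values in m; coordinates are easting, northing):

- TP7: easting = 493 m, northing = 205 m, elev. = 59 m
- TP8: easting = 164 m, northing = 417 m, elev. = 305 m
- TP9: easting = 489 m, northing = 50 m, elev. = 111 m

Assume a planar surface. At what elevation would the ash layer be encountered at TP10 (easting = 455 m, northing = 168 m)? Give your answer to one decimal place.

Let the plane be z = a·easting + b·northing + c.
TP8−TP7: −329a + 212b = 246;  TP9−TP7: −4a − 155b = 52.
Solving gives a = −0.94813, b = −0.31102.
Then c = 59 − a·493 − b·205 = 590.19.
At (455, 168): z = −431.4 − 52.3 + 590.19 = 106.5 m.

106.5 m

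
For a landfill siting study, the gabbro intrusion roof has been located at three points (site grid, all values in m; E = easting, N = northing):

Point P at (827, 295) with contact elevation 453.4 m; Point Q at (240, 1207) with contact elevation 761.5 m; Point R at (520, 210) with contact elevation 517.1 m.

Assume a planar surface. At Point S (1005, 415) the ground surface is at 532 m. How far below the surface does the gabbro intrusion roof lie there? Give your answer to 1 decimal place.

103.3 m

Two edge vectors: Point P→Point Q = (-587, 912, 308.1), Point P→Point R = (-307, -85, 63.7).
Normal n = (Point P→Point Q) × (Point P→Point R) = (84282.9, -57194.8, 329879).
So ∂z/∂E = −n_x/n_z = −0.255496 and ∂z/∂N = −n_y/n_z = 0.173381.
Intercept c from Point P: 453.4 + 211.30 − 51.15 = 613.55.
At (1005, 415): z_contact = −256.77 + 71.95 + 613.55 = 428.73 m.
Depth below ground = 532 − 428.73 = 103.3 m.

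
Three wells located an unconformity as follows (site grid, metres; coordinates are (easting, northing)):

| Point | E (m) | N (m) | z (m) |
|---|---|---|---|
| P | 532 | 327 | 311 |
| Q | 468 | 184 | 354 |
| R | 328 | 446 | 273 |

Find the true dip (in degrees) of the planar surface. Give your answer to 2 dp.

Two edge vectors: P→Q = (-64, -143, 43), P→R = (-204, 119, -38).
Normal n = (P→Q) × (P→R) = (317, -11204, -36788).
So ∂z/∂E = −n_x/n_z = 0.00862 and ∂z/∂N = −n_y/n_z = −0.30456.
Gradient magnitude |∇z| = √(a² + b²) = √(0.00007 + 0.09275) = 0.30468.
True dip = arctan(0.30468) = 16.94°, dipping toward N (azimuth ≈ 358°).

16.94°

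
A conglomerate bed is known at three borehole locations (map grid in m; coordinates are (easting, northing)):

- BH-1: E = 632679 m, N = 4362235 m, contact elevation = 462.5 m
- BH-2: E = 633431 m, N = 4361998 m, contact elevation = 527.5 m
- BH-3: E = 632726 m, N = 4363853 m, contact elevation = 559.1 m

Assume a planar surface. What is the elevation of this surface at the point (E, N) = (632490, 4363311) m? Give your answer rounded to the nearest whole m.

Let the plane be z = a·E + b·N + c.
BH-2−BH-1: 752a − 237b = 65;  BH-3−BH-1: 47a + 1618b = 96.6.
Solving gives a = 0.10429742, b = 0.05667368.
Then c = 462.5 − a·632679 − b·4362235 = −312748.22.
At (632490, 4363311): z = 65967.1 + 247284.9 − 312748.22 = 503.8 m.

504 m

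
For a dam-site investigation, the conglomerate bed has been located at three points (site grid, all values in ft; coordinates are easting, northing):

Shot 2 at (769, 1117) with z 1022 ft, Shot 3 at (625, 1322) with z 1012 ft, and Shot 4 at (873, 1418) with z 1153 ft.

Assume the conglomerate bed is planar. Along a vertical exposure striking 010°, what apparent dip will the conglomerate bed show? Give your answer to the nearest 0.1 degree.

Two edge vectors: Shot 2→Shot 3 = (-144, 205, -10), Shot 2→Shot 4 = (104, 301, 131).
Normal n = (Shot 2→Shot 3) × (Shot 2→Shot 4) = (29865, 17824, -64664).
So ∂z/∂easting = −n_x/n_z = 0.46185 and ∂z/∂northing = −n_y/n_z = 0.27564.
Unit vector along 010° is (sin 10°, cos 10°) = (0.1736, 0.9848).
Slope in that direction = a·(0.1736) + b·(0.9848) = 0.35165.
Apparent dip = arctan|0.35165| = 19.4° (true dip is 28.3°, so apparent ≤ true as expected).

19.4°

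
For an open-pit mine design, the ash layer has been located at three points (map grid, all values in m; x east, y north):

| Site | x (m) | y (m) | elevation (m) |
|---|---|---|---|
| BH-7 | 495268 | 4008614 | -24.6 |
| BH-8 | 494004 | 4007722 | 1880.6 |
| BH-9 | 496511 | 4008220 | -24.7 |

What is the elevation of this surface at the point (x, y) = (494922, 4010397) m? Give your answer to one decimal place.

Let the plane be z = a·x + b·y + c.
BH-8−BH-7: −1264a − 892b = 1905.2;  BH-9−BH-7: 1243a − 394b = −0.1.
Solving gives a = −0.467233683, b = −1.473785453.
Then c = -24.6 − a·495268 − b·4008614 = 6139218.29.
At (494922, 4010397): z = −231244.2 − 5910464.8 + 6139218.29 = -2490.7 m.

-2490.7 m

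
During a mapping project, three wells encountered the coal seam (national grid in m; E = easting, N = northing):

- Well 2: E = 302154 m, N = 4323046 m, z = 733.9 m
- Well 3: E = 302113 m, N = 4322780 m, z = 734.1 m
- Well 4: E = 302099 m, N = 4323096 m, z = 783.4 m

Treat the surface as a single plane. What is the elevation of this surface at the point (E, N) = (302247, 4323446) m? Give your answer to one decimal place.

Two edge vectors: Well 2→Well 3 = (-41, -266, 0.2), Well 2→Well 4 = (-55, 50, 49.5).
Normal n = (Well 2→Well 3) × (Well 2→Well 4) = (-13177, 2018.5, -16680).
So ∂z/∂E = −n_x/n_z = −0.789988010 and ∂z/∂N = −n_y/n_z = 0.121013189.
Intercept c from Well 2: 733.9 + 238698.04 − 523145.58 = −283713.65.
At (302247, 4323446): z = −238771.5 + 523194.0 − 283713.65 = 708.8 m.

708.8 m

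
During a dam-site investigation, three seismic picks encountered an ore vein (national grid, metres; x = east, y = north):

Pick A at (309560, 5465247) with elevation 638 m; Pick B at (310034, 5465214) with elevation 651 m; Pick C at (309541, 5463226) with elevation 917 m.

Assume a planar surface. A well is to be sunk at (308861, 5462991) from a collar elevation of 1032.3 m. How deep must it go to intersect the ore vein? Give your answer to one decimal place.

94.9 m

Let the plane be z = a·x + b·y + c.
Pick B−Pick A: 474a − 33b = 13;  Pick C−Pick A: −19a − 2021b = 279.
Solving gives a = 0.017803399, b = −0.138217845.
Then c = 638 − a·309560 − b·5465247 = 750521.44.
At (308861, 5462991): z_contact = 5498.78 − 755082.84 + 750521.44 = 937.37 m.
Depth below ground = 1032.3 − 937.37 = 94.9 m.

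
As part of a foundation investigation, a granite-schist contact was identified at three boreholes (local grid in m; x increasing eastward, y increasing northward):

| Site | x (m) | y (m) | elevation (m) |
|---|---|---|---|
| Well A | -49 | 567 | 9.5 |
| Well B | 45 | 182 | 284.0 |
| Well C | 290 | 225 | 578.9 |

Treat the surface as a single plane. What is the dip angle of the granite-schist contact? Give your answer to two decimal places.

53.19°

Let the plane be z = a·x + b·y + c.
Well B−Well A: 94a − 385b = 274.5;  Well C−Well A: 339a − 342b = 569.4.
Solving gives a = 1.27421, b = −0.40188.
Gradient magnitude |∇z| = √(a² + b²) = √(1.62361 + 0.16151) = 1.33608.
True dip = arctan(1.33608) = 53.19°, dipping toward WNW (azimuth ≈ 288°).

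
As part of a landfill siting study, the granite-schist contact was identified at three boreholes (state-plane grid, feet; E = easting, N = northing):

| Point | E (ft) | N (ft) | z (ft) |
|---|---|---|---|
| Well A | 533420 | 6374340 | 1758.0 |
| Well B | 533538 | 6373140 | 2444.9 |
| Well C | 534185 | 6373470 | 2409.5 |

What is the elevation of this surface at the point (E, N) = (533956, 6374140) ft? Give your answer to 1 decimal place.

1989.1 ft

Let the plane be z = a·E + b·N + c.
Well B−Well A: 118a − 1200b = 686.9;  Well C−Well A: 765a − 870b = 651.5.
Solving gives a = 0.225914342, b = −0.550201756.
Then c = 1758 − a·533420 − b·6374340 = 3388423.83.
At (533956, 6374140): z = 120628.3 − 3507063.0 + 3388423.83 = 1989.1 ft.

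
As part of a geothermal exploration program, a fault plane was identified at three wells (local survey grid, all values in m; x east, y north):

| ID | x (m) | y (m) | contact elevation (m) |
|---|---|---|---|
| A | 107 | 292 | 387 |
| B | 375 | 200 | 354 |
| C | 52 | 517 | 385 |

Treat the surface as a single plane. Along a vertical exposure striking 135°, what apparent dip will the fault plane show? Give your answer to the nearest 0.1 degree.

Two edge vectors: A→B = (268, -92, -33), A→C = (-55, 225, -2).
Normal n = (A→B) × (A→C) = (7609, 2351, 55240).
So ∂z/∂x = −n_x/n_z = −0.13774 and ∂z/∂y = −n_y/n_z = −0.04256.
Unit vector along 135° is (sin 135°, cos 135°) = (0.7071, -0.7071).
Slope in that direction = a·(0.7071) + b·(-0.7071) = −0.06731.
Apparent dip = arctan|0.06731| = 3.9° (true dip is 8.2°, so apparent ≤ true as expected).

3.9°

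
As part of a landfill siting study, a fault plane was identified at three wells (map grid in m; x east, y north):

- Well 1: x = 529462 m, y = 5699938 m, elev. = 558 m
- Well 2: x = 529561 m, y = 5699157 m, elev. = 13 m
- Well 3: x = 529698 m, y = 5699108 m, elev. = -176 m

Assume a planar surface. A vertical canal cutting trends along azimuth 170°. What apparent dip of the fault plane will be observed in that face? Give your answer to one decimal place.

36.7°

Let the plane be z = a·x + b·y + c.
Well 2−Well 1: 99a − 781b = −545;  Well 3−Well 1: 236a − 830b = −734.
Solving gives a = −1.18364, b = 0.54778.
Unit vector along 170° is (sin 170°, cos 170°) = (0.1736, -0.9848).
Slope in that direction = a·(0.1736) + b·(-0.9848) = −0.74500.
Apparent dip = arctan|0.74500| = 36.7° (true dip is 52.5°, so apparent ≤ true as expected).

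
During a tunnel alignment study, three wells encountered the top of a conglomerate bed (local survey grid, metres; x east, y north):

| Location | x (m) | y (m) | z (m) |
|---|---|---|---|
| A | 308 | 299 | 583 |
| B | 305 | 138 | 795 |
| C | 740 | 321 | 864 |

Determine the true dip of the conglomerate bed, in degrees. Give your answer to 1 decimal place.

Two edge vectors: A→B = (-3, -161, 212), A→C = (432, 22, 281).
Normal n = (A→B) × (A→C) = (-49905, 92427, 69486).
So ∂z/∂x = −n_x/n_z = 0.71820 and ∂z/∂y = −n_y/n_z = −1.33015.
Gradient magnitude |∇z| = √(a² + b²) = √(0.51581 + 1.76931) = 1.51166.
True dip = arctan(1.51166) = 56.5°, dipping toward NNW (azimuth ≈ 332°).

56.5°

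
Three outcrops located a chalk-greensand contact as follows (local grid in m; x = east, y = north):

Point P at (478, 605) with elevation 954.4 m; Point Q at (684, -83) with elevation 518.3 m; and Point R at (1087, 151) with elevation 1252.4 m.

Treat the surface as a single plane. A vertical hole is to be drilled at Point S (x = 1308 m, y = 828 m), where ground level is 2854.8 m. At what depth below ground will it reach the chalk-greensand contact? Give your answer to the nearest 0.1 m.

648.6 m

Let the plane be z = a·x + b·y + c.
Point Q−Point P: 206a − 688b = −436.1;  Point R−Point P: 609a − 454b = 298.
Solving gives a = 1.238258, b = 1.004624.
Then c = 954.4 − a·478 − b·605 = −245.28.
At (1308, 828): z_contact = 1619.64 + 831.83 − 245.28 = 2206.19 m.
Depth below ground = 2854.8 − 2206.19 = 648.6 m.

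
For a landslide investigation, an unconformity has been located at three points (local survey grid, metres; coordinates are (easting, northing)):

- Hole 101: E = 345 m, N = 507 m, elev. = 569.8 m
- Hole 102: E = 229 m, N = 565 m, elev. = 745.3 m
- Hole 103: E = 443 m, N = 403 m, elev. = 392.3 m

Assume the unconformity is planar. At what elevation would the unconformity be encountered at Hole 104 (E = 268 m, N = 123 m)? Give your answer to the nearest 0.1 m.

461.7 m

Let the plane be z = a·E + b·N + c.
Hole 102−Hole 101: −116a + 58b = 175.5;  Hole 103−Hole 101: 98a − 104b = −177.5.
Solving gives a = −1.24718, b = 0.53150.
Then c = 569.8 − a·345 − b·507 = 730.60.
At (268, 123): z = −334.2 + 65.4 + 730.60 = 461.7 m.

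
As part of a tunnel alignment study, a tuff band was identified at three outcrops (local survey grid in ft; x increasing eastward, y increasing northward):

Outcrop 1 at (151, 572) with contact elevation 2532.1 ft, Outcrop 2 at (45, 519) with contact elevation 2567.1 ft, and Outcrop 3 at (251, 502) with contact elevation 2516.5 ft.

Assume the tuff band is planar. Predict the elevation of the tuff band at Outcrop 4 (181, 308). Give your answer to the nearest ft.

2563 ft

Let the plane be z = a·x + b·y + c.
Outcrop 2−Outcrop 1: −106a − 53b = 35;  Outcrop 3−Outcrop 1: 100a − 70b = −15.6.
Solving gives a = −0.25761, b = −0.14516.
Then c = 2532.1 − a·151 − b·572 = 2654.03.
At (181, 308): z = −46.6 − 44.7 + 2654.03 = 2562.7 ft.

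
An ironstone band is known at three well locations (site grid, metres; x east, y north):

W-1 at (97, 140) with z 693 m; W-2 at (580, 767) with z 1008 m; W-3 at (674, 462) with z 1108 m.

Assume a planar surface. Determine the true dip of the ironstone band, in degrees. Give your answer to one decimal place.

37.8°

Two edge vectors: W-1→W-2 = (483, 627, 315), W-1→W-3 = (577, 322, 415).
Normal n = (W-1→W-2) × (W-1→W-3) = (158775, -18690, -206253).
So ∂z/∂x = −n_x/n_z = 0.76981 and ∂z/∂y = −n_y/n_z = −0.09062.
Gradient magnitude |∇z| = √(a² + b²) = √(0.59260 + 0.00821) = 0.77512.
True dip = arctan(0.77512) = 37.8°, dipping toward W (azimuth ≈ 277°).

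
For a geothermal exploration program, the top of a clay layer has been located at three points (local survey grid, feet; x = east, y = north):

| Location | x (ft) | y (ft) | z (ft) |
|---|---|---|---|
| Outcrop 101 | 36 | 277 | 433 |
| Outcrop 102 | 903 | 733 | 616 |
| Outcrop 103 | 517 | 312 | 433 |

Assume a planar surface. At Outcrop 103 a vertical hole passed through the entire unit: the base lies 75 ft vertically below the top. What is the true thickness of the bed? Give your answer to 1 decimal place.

68.0 ft

Let the plane be z = a·x + b·y + c.
Outcrop 102−Outcrop 101: 867a + 456b = 183;  Outcrop 103−Outcrop 101: 481a + 35b = 0.
Solving gives a = −0.03389, b = 0.46575.
|∇z| = √(a²+b²) = 0.46698, so dip δ = arctan(0.46698) = 25.03°.
True thickness = vertical thickness × cos δ = 75 × cos 25.03° = 68.0 ft.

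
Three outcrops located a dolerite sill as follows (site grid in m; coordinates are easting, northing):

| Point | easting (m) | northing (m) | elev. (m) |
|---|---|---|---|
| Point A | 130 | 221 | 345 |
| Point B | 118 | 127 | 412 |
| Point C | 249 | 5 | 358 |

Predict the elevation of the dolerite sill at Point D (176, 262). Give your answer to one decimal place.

276.6 m

Two edge vectors: Point A→Point B = (-12, -94, 67), Point A→Point C = (119, -216, 13).
Normal n = (Point A→Point B) × (Point A→Point C) = (13250, 8129, 13778).
So ∂z/∂easting = −n_x/n_z = −0.96168 and ∂z/∂northing = −n_y/n_z = −0.59000.
Intercept c from Point A: 345 + 125.02 + 130.39 = 600.41.
At (176, 262): z = −169.3 − 154.6 + 600.41 = 276.6 m.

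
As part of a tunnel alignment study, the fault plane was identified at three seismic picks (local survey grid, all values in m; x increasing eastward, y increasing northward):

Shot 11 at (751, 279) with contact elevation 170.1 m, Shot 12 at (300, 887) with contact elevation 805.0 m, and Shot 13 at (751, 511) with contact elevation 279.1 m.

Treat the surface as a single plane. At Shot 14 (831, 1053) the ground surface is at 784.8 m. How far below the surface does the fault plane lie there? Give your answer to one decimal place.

Let the plane be z = a·x + b·y + c.
Shot 12−Shot 11: −451a + 608b = 634.9;  Shot 13−Shot 11: 0a + 232b = 109.
Solving gives a = −0.774379, b = 0.469828.
Then c = 170.1 − a·751 − b·279 = 620.58.
At (831, 1053): z_contact = −643.51 + 494.73 + 620.58 = 471.80 m.
Depth below ground = 784.8 − 471.80 = 313.0 m.

313.0 m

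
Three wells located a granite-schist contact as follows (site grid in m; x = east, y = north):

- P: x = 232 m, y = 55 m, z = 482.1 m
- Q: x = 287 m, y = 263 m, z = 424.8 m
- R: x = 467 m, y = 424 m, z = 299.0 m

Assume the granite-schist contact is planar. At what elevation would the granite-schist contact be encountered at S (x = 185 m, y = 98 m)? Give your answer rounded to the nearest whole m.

Two edge vectors: P→Q = (55, 208, -57.3), P→R = (235, 369, -183.1).
Normal n = (P→Q) × (P→R) = (-16941.1, -3395, -28585).
So ∂z/∂x = −n_x/n_z = −0.59266 and ∂z/∂y = −n_y/n_z = −0.11877.
Intercept c from P: 482.1 + 137.50 + 6.53 = 626.13.
At (185, 98): z = −109.6 − 11.6 + 626.13 = 504.8 m.

505 m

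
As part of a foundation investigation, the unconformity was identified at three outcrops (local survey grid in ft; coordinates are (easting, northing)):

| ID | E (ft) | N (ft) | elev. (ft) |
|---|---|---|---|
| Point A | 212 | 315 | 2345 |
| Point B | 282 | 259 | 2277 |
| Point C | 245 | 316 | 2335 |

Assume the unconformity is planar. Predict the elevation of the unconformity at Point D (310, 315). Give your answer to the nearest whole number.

2313 ft

Let the plane be z = a·E + b·N + c.
Point B−Point A: 70a − 56b = −68;  Point C−Point A: 33a + 1b = −10.
Solving gives a = −0.32742, b = 0.80501.
Then c = 2345 − a·212 − b·315 = 2160.84.
At (310, 315): z = −101.5 + 253.6 + 2160.84 = 2312.9 ft.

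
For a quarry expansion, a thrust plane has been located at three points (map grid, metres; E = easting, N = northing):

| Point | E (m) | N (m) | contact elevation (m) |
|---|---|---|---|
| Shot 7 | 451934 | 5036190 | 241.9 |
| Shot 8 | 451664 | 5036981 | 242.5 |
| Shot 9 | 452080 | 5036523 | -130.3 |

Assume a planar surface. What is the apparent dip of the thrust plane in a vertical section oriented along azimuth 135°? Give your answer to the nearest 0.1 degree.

33.8°

Two edge vectors: Shot 7→Shot 8 = (-270, 791, 0.6), Shot 7→Shot 9 = (146, 333, -372.2).
Normal n = (Shot 7→Shot 8) × (Shot 7→Shot 9) = (-294610, -100406.4, -205396).
So ∂z/∂E = −n_x/n_z = −1.43435 and ∂z/∂N = −n_y/n_z = −0.48884.
Unit vector along 135° is (sin 135°, cos 135°) = (0.7071, -0.7071).
Slope in that direction = a·(0.7071) + b·(-0.7071) = −0.66858.
Apparent dip = arctan|0.66858| = 33.8° (true dip is 56.6°, so apparent ≤ true as expected).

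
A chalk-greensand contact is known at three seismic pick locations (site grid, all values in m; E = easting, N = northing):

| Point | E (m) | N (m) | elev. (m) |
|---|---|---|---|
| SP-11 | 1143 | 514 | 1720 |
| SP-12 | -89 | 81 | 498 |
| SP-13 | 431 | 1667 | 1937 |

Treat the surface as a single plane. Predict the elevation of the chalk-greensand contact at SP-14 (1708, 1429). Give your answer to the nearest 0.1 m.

Two edge vectors: SP-11→SP-12 = (-1232, -433, -1222), SP-11→SP-13 = (-712, 1153, 217).
Normal n = (SP-11→SP-12) × (SP-11→SP-13) = (1315005, 1137408, -1728792).
So ∂z/∂E = −n_x/n_z = 0.760650 and ∂z/∂N = −n_y/n_z = 0.657921.
Intercept c from SP-11: 1720 − 869.42 − 338.17 = 512.41.
At (1708, 1429): z = 1299.2 + 940.2 + 512.41 = 2751.8 m.

2751.8 m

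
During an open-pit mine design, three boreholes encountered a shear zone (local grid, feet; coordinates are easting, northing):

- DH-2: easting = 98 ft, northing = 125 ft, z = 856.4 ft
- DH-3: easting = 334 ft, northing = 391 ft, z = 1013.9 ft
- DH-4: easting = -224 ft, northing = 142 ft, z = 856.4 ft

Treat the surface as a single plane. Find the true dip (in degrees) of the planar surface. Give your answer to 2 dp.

Let the plane be z = a·easting + b·northing + c.
DH-3−DH-2: 236a + 266b = 157.5;  DH-4−DH-2: −322a + 17b = 0.
Solving gives a = 0.02986, b = 0.56561.
Gradient magnitude |∇z| = √(a² + b²) = √(0.00089 + 0.31992) = 0.56640.
True dip = arctan(0.56640) = 29.53°, dipping toward S (azimuth ≈ 183°).

29.53°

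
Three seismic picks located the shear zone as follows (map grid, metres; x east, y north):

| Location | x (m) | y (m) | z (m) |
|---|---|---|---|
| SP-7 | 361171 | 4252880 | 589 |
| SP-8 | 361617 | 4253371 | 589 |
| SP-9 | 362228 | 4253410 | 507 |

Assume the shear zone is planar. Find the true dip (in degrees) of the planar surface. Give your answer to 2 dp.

10.89°

Two edge vectors: SP-7→SP-8 = (446, 491, 0), SP-7→SP-9 = (1057, 530, -82).
Normal n = (SP-7→SP-8) × (SP-7→SP-9) = (-40262, 36572, -282607).
So ∂z/∂x = −n_x/n_z = −0.14247 and ∂z/∂y = −n_y/n_z = 0.12941.
Gradient magnitude |∇z| = √(a² + b²) = √(0.02030 + 0.01675) = 0.19247.
True dip = arctan(0.19247) = 10.89°, dipping toward SE (azimuth ≈ 132°).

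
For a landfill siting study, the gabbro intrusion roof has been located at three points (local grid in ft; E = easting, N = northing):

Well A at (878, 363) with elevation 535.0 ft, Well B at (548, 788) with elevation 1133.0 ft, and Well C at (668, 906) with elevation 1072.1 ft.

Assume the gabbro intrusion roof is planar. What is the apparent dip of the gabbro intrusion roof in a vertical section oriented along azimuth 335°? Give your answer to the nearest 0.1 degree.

44.2°

Two edge vectors: Well A→Well B = (-330, 425, 598), Well A→Well C = (-210, 543, 537.1).
Normal n = (Well A→Well B) × (Well A→Well C) = (-96446.5, 51663, -89940).
So ∂z/∂E = −n_x/n_z = −1.07234 and ∂z/∂N = −n_y/n_z = 0.57442.
Unit vector along 335° is (sin 335°, cos 335°) = (-0.4226, 0.9063).
Slope in that direction = a·(-0.4226) + b·(0.9063) = 0.97379.
Apparent dip = arctan|0.97379| = 44.2° (true dip is 50.6°, so apparent ≤ true as expected).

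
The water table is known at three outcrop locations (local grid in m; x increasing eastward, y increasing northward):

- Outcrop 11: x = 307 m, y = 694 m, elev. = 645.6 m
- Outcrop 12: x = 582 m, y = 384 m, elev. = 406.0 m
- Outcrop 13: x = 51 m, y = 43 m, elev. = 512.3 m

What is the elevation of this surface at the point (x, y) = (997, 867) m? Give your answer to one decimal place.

Let the plane be z = a·x + b·y + c.
Outcrop 12−Outcrop 11: 275a − 310b = −239.6;  Outcrop 13−Outcrop 11: −256a − 651b = −133.3.
Solving gives a = −0.44374, b = 0.37926.
Then c = 645.6 − a·307 − b·694 = 518.62.
At (997, 867): z = −442.4 + 328.8 + 518.62 = 405.0 m.

405.0 m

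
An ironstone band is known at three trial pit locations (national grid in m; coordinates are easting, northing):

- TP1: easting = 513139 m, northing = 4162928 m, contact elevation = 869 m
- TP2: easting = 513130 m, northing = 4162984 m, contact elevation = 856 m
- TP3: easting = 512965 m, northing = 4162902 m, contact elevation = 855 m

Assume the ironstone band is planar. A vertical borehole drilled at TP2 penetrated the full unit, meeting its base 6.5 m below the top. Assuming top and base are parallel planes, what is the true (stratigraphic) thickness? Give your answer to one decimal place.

6.3 m

Let the plane be z = a·easting + b·northing + c.
TP2−TP1: −9a + 56b = −13;  TP3−TP1: −174a − 26b = −14.
Solving gives a = 0.11245, b = −0.21407.
|∇z| = √(a²+b²) = 0.24181, so dip δ = arctan(0.24181) = 13.59°.
True thickness = vertical thickness × cos δ = 6.5 × cos 13.59° = 6.3 m.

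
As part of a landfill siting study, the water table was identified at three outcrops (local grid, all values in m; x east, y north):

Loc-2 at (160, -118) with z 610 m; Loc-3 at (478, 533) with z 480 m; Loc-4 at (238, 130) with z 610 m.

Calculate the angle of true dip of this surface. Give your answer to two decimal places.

50.27°

Let the plane be z = a·x + b·y + c.
Loc-3−Loc-2: 318a + 651b = −130;  Loc-4−Loc-2: 78a + 248b = 0.
Solving gives a = −1.14790, b = 0.36103.
Gradient magnitude |∇z| = √(a² + b²) = √(1.31768 + 0.13035) = 1.20334.
True dip = arctan(1.20334) = 50.27°, dipping toward ESE (azimuth ≈ 107°).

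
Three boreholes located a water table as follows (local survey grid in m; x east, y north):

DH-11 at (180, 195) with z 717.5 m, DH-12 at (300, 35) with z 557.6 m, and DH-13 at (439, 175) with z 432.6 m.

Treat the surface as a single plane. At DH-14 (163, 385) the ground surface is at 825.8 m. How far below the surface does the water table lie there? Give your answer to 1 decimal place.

Two edge vectors: DH-11→DH-12 = (120, -160, -159.9), DH-11→DH-13 = (259, -20, -284.9).
Normal n = (DH-11→DH-12) × (DH-11→DH-13) = (42386, -7226.1, 39040).
So ∂z/∂x = −n_x/n_z = −1.08571 and ∂z/∂y = −n_y/n_z = 0.18509.
Intercept c from DH-11: 717.5 + 195.43 − 36.09 = 876.83.
At (163, 385): z_contact = −176.97 + 71.26 + 876.83 = 771.13 m.
Depth below ground = 825.8 − 771.13 = 54.7 m.

54.7 m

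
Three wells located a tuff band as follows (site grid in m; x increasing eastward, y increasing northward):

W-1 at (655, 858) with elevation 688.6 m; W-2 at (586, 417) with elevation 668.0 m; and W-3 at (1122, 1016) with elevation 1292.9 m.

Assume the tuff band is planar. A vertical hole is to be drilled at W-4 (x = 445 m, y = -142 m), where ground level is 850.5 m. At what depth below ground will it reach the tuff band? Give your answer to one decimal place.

280.9 m

Let the plane be z = a·x + b·y + c.
W-2−W-1: −69a − 441b = −20.6;  W-3−W-1: 467a + 158b = 604.3.
Solving gives a = 1.349645, b = −0.164457.
Then c = 688.6 − a·655 − b·858 = −54.31.
At (445, -142): z_contact = 600.59 + 23.35 − 54.31 = 569.63 m.
Depth below ground = 850.5 − 569.63 = 280.9 m.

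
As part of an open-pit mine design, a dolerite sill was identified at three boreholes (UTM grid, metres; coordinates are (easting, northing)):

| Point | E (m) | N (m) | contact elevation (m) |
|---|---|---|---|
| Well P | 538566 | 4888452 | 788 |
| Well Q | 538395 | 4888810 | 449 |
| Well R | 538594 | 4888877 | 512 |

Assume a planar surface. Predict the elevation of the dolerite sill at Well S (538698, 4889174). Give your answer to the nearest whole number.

Two edge vectors: Well P→Well Q = (-171, 358, -339), Well P→Well R = (28, 425, -276).
Normal n = (Well P→Well Q) × (Well P→Well R) = (45267, -56688, -82699).
So ∂z/∂E = −n_x/n_z = 0.54737058 and ∂z/∂N = −n_y/n_z = −0.68547383.
Intercept c from Well P: 788 − 294795.19 + 3350905.90 = 3056898.71.
At (538698, 4889174): z = 294867.4 − 3351400.8 + 3056898.71 = 365.3 m.

365 m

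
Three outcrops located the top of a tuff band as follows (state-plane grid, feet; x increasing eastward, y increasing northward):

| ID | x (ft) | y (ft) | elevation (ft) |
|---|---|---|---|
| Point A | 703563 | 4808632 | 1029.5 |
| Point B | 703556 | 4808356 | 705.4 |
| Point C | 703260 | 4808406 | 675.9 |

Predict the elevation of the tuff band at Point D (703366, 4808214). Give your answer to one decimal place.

Let the plane be z = a·x + b·y + c.
Point B−Point A: −7a − 276b = −324.1;  Point C−Point A: −303a − 226b = −353.6.
Solving gives a = 0.296748166, b = 1.166749141.
Then c = 1029.5 − a·703563 − b·4808632 = −5818218.78.
At (703366, 4808214): z = 208722.6 + 5609979.6 − 5818218.78 = 483.3 ft.

483.3 ft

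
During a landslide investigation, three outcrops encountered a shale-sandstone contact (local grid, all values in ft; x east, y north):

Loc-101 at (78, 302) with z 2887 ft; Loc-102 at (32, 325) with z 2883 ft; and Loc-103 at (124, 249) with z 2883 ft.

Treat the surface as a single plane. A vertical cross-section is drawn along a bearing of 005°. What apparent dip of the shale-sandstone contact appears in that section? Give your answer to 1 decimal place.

Two edge vectors: Loc-101→Loc-102 = (-46, 23, -4), Loc-101→Loc-103 = (46, -53, -4).
Normal n = (Loc-101→Loc-102) × (Loc-101→Loc-103) = (-304, -368, 1380).
So ∂z/∂x = −n_x/n_z = 0.22029 and ∂z/∂y = −n_y/n_z = 0.26667.
Unit vector along 005° is (sin 5°, cos 5°) = (0.0872, 0.9962).
Slope in that direction = a·(0.0872) + b·(0.9962) = 0.28485.
Apparent dip = arctan|0.28485| = 15.9° (true dip is 19.1°, so apparent ≤ true as expected).

15.9°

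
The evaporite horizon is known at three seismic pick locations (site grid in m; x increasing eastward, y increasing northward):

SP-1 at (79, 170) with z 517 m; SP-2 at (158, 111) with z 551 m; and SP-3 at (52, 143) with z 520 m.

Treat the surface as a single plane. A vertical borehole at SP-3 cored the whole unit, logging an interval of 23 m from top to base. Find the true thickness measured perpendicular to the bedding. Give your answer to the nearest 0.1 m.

21.6 m

Two edge vectors: SP-1→SP-2 = (79, -59, 34), SP-1→SP-3 = (-27, -27, 3).
Normal n = (SP-1→SP-2) × (SP-1→SP-3) = (741, -1155, -3726).
So ∂z/∂x = −n_x/n_z = 0.19887 and ∂z/∂y = −n_y/n_z = −0.30998.
|∇z| = √(a²+b²) = 0.36829, so dip δ = arctan(0.36829) = 20.22°.
True thickness = vertical thickness × cos δ = 23 × cos 20.22° = 21.6 m.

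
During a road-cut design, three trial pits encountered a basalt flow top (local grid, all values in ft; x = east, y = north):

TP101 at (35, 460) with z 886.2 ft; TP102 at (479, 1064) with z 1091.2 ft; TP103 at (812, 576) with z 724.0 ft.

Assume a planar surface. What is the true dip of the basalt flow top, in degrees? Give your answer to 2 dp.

32.03°

Let the plane be z = a·x + b·y + c.
TP102−TP101: 444a + 604b = 205;  TP103−TP101: 777a + 116b = −162.2.
Solving gives a = −0.29140, b = 0.55361.
Gradient magnitude |∇z| = √(a² + b²) = √(0.08491 + 0.30649) = 0.62562.
True dip = arctan(0.62562) = 32.03°, dipping toward SSE (azimuth ≈ 152°).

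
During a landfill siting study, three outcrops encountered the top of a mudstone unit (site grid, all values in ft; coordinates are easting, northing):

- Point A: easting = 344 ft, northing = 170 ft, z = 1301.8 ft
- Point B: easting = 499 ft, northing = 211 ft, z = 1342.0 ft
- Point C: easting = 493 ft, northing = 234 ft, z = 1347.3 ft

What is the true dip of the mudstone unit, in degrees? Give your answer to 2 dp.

Let the plane be z = a·easting + b·northing + c.
Point B−Point A: 155a + 41b = 40.2;  Point C−Point A: 149a + 64b = 45.5.
Solving gives a = 0.18559, b = 0.27885.
Gradient magnitude |∇z| = √(a² + b²) = √(0.03445 + 0.07776) = 0.33497.
True dip = arctan(0.33497) = 18.52°, dipping toward SSW (azimuth ≈ 214°).

18.52°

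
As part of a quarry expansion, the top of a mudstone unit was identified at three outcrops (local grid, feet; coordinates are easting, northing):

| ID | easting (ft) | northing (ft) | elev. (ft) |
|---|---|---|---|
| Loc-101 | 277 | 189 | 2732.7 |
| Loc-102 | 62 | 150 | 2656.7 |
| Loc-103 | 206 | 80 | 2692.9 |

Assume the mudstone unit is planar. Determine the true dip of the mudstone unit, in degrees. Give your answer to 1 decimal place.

Let the plane be z = a·easting + b·northing + c.
Loc-102−Loc-101: −215a − 39b = −76;  Loc-103−Loc-101: −71a − 109b = −39.8.
Solving gives a = 0.32574, b = 0.15296.
Gradient magnitude |∇z| = √(a² + b²) = √(0.10611 + 0.02340) = 0.35987.
True dip = arctan(0.35987) = 19.8°, dipping toward WSW (azimuth ≈ 245°).

19.8°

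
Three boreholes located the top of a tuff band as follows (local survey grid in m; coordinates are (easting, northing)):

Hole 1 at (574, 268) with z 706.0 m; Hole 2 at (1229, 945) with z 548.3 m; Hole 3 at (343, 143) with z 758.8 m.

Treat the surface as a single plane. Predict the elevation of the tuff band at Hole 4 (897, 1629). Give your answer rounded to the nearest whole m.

603 m

Two edge vectors: Hole 1→Hole 2 = (655, 677, -157.7), Hole 1→Hole 3 = (-231, -125, 52.8).
Normal n = (Hole 1→Hole 2) × (Hole 1→Hole 3) = (16033.1, 1844.7, 74512).
So ∂z/∂E = −n_x/n_z = −0.21517 and ∂z/∂N = −n_y/n_z = −0.02476.
Intercept c from Hole 1: 706 + 123.51 + 6.63 = 836.15.
At (897, 1629): z = −193.0 − 40.3 + 836.15 = 602.8 m.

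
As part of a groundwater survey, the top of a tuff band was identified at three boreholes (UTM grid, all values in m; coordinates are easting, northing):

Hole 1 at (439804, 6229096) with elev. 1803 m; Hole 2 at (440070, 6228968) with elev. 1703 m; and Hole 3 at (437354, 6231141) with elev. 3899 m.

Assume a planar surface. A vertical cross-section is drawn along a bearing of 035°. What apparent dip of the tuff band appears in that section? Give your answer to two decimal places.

Two edge vectors: Hole 1→Hole 2 = (266, -128, -100), Hole 1→Hole 3 = (-2450, 2045, 2096).
Normal n = (Hole 1→Hole 2) × (Hole 1→Hole 3) = (-63788, -312536, 230370).
So ∂z/∂easting = −n_x/n_z = 0.27689 and ∂z/∂northing = −n_y/n_z = 1.35667.
Unit vector along 035° is (sin 35°, cos 35°) = (0.5736, 0.8192).
Slope in that direction = a·(0.5736) + b·(0.8192) = 1.27014.
Apparent dip = arctan|1.27014| = 51.79° (true dip is 54.2°, so apparent ≤ true as expected).

51.79°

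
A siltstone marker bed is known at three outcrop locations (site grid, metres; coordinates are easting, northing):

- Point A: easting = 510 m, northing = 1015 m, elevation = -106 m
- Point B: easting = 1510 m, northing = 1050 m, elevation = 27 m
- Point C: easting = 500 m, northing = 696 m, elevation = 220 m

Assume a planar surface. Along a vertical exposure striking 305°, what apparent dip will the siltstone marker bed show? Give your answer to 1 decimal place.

Two edge vectors: Point A→Point B = (1000, 35, 133), Point A→Point C = (-10, -319, 326).
Normal n = (Point A→Point B) × (Point A→Point C) = (53837, -327330, -318650).
So ∂z/∂easting = −n_x/n_z = 0.16895 and ∂z/∂northing = −n_y/n_z = −1.02724.
Unit vector along 305° is (sin 305°, cos 305°) = (-0.8192, 0.5736).
Slope in that direction = a·(-0.8192) + b·(0.5736) = −0.72760.
Apparent dip = arctan|0.72760| = 36.0° (true dip is 46.2°, so apparent ≤ true as expected).

36.0°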